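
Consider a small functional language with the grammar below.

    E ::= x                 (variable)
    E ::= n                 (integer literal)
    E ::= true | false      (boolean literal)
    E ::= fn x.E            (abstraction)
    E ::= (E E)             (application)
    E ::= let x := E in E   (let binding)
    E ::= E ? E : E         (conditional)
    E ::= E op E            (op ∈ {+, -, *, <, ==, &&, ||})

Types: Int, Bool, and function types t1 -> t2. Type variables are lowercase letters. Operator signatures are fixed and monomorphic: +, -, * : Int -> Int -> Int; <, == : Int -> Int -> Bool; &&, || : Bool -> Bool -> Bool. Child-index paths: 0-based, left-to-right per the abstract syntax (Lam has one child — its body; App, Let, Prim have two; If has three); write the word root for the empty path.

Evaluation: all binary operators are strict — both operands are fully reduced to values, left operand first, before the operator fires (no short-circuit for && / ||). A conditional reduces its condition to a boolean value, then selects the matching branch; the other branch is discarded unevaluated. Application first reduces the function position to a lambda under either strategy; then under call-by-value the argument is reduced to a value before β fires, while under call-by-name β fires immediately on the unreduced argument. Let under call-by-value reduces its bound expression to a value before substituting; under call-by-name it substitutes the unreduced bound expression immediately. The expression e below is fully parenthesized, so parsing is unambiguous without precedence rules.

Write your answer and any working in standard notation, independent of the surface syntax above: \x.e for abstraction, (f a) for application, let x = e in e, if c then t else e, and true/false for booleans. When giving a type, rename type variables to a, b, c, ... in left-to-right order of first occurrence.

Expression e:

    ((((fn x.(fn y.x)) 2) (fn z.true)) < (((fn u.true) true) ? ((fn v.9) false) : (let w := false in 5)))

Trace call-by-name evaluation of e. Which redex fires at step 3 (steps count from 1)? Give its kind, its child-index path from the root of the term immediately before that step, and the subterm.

Trace:
step 0: ((((\x.(\y.x)) 2) (\z.true)) < (if ((\u.true) true) then ((\v.9) false) else (let w = false in 5)))
step 1: [beta@0.0] (((\y.2) (\z.true)) < (if ((\u.true) true) then ((\v.9) false) else (let w = false in 5)))
step 2: [beta@0] (2 < (if ((\u.true) true) then ((\v.9) false) else (let w = false in 5)))
step 3: [beta@1.0] (2 < (if true then ((\v.9) false) else (let w = false in 5)))

Answer: beta at 1.0 : ((\u.true) true)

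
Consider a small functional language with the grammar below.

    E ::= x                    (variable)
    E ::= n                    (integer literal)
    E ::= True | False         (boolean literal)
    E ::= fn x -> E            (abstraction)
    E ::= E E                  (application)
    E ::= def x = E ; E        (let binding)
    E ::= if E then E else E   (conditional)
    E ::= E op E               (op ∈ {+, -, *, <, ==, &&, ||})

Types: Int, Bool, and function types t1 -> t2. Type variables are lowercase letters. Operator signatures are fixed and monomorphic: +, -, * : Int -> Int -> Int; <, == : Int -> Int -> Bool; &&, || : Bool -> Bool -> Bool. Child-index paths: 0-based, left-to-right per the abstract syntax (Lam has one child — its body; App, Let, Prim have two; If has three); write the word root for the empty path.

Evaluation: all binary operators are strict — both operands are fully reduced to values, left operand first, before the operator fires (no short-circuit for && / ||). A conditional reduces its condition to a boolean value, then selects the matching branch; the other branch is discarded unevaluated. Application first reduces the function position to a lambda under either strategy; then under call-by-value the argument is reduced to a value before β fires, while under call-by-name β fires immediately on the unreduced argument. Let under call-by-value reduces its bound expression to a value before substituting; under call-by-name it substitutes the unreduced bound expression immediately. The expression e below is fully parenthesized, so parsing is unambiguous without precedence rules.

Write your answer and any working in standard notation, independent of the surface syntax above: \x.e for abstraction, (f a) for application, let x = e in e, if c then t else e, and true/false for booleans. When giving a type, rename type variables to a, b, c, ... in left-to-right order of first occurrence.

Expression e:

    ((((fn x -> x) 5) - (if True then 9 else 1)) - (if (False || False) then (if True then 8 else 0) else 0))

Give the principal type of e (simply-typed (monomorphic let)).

Answer: Int

Working:
x : a
\x._ : a -> a
  unify a -> a ~ Int -> b
  unify a ~ Int
  unify Int ~ b
_ _ : Int
  unify Int ~ Int
  unify Bool ~ Bool
  unify Int ~ Int
  unify Int ~ Int
  unify Int ~ Int
  unify Bool ~ Bool
  unify Bool ~ Bool
  unify Bool ~ Bool
  unify Bool ~ Bool
  unify Int ~ Int
  unify Int ~ Int
  unify Int ~ Int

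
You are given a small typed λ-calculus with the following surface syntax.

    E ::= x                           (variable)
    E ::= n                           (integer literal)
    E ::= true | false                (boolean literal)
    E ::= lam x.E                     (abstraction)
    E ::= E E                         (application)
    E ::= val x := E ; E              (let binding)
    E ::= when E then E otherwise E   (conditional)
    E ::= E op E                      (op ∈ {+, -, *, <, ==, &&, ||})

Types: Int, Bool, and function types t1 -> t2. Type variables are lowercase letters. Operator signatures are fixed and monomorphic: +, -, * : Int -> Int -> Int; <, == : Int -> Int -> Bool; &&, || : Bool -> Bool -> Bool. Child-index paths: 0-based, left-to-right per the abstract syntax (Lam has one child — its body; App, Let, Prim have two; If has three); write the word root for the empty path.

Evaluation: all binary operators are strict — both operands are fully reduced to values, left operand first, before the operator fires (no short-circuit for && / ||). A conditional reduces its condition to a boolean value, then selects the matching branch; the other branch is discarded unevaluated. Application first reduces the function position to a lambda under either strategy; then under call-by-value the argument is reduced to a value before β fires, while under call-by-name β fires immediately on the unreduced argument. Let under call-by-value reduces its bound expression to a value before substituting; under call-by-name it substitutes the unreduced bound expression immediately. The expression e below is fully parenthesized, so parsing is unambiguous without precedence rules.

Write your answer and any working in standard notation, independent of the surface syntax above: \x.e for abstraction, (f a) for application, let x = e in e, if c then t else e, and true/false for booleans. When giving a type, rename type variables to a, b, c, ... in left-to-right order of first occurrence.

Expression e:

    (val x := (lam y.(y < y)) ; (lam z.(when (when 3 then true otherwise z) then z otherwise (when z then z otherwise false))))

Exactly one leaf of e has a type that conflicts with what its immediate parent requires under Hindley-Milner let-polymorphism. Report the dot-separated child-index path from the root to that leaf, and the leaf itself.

Trace:
y : a
  unify a ~ Int
y : Int
  unify Int ~ Int
\y._ : Int -> Bool
let x : Int -> Bool
  unify Int ~ Bool
  FAIL: mismatch Int ~ Bool

Answer: 1.0.0.0 : 3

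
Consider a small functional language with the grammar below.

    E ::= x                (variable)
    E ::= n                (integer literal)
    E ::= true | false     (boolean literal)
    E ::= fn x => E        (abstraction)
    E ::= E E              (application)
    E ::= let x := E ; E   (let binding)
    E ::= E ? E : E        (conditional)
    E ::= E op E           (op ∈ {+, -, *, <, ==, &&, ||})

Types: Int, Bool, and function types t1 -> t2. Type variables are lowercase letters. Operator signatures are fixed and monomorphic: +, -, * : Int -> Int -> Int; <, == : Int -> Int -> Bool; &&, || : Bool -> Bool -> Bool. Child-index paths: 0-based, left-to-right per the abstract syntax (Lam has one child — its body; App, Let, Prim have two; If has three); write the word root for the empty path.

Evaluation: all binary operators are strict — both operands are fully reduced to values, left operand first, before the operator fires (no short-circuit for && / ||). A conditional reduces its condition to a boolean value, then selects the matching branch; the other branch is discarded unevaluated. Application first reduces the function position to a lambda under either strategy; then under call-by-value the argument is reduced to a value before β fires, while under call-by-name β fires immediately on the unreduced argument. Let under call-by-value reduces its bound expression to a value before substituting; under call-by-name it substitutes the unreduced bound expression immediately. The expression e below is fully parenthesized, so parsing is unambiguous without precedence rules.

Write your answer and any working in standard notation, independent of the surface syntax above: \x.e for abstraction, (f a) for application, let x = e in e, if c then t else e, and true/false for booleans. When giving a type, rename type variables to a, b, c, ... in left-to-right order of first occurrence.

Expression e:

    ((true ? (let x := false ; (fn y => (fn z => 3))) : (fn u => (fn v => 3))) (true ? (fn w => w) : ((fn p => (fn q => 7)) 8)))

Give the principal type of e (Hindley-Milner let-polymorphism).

Trace:
  unify Bool ~ Bool
let x : Bool
\z._ : b -> Int
\y._ : a -> b -> Int
\v._ : d -> Int
\u._ : c -> d -> Int
  unify a -> b -> Int ~ c -> d -> Int
  unify a ~ c
  unify b -> Int ~ d -> Int
  unify b ~ d
  unify Int ~ Int
  unify Bool ~ Bool
w : e
\w._ : e -> e
\q._ : g -> Int
\p._ : f -> g -> Int
  unify f -> g -> Int ~ Int -> h
  unify f ~ Int
  unify g -> Int ~ h
_ _ : g -> Int
  unify e -> e ~ g -> Int
  unify e ~ g
  unify g ~ Int
  unify c -> d -> Int ~ (Int -> Int) -> i
  unify c ~ Int -> Int
  unify d -> Int ~ i
_ _ : d -> Int

Answer: a -> Int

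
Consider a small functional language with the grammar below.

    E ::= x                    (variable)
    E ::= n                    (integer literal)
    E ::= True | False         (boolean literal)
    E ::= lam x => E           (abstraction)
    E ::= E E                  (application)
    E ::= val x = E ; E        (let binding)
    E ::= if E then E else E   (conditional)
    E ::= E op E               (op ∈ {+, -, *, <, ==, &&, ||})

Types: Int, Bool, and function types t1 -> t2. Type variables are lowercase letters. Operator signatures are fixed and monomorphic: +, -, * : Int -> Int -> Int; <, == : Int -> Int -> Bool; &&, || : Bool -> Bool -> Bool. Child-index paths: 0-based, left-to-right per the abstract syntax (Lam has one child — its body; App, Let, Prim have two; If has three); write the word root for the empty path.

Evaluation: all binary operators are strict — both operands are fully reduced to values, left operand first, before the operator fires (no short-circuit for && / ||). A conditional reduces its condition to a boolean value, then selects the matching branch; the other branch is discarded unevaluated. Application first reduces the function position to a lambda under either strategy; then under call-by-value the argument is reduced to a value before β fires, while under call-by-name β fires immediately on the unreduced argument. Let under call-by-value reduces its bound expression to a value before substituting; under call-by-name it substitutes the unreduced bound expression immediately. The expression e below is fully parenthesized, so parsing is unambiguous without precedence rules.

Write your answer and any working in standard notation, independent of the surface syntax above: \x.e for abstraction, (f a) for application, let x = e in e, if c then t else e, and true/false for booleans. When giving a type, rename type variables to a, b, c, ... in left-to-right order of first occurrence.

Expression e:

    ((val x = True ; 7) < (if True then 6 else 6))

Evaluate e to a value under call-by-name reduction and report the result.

Trace:
step 0: ((let x = true in 7) < (if true then 6 else 6))
step 1: [let@0] (7 < (if true then 6 else 6))
step 2: [if@1] (7 < 6)
step 3: [delta@root] false

Answer: false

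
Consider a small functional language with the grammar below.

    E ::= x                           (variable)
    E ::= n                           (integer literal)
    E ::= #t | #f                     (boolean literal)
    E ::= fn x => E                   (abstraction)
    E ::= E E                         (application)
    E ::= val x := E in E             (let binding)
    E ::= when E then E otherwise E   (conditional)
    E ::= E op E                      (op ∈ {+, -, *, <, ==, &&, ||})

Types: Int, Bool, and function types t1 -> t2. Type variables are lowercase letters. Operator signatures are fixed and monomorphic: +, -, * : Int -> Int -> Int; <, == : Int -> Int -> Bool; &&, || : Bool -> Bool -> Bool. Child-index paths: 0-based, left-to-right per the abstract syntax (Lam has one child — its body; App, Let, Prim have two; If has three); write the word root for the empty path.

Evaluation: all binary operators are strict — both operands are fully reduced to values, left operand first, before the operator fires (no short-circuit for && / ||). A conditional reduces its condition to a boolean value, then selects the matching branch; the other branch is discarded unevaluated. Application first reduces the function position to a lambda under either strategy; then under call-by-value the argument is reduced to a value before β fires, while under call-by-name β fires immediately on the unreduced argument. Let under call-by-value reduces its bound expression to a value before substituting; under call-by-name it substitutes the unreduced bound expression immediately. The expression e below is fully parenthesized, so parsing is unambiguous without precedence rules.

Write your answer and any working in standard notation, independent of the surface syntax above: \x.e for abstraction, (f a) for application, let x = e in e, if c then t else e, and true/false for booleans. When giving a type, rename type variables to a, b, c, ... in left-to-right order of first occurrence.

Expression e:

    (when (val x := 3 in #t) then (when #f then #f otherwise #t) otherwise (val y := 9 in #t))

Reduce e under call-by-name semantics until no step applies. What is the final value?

Trace:
step 0: (if (let x = 3 in true) then (if false then false else true) else (let y = 9 in true))
step 1: [let@0] (if true then (if false then false else true) else (let y = 9 in true))
step 2: [if@root] (if false then false else true)
step 3: [if@root] true

Answer: true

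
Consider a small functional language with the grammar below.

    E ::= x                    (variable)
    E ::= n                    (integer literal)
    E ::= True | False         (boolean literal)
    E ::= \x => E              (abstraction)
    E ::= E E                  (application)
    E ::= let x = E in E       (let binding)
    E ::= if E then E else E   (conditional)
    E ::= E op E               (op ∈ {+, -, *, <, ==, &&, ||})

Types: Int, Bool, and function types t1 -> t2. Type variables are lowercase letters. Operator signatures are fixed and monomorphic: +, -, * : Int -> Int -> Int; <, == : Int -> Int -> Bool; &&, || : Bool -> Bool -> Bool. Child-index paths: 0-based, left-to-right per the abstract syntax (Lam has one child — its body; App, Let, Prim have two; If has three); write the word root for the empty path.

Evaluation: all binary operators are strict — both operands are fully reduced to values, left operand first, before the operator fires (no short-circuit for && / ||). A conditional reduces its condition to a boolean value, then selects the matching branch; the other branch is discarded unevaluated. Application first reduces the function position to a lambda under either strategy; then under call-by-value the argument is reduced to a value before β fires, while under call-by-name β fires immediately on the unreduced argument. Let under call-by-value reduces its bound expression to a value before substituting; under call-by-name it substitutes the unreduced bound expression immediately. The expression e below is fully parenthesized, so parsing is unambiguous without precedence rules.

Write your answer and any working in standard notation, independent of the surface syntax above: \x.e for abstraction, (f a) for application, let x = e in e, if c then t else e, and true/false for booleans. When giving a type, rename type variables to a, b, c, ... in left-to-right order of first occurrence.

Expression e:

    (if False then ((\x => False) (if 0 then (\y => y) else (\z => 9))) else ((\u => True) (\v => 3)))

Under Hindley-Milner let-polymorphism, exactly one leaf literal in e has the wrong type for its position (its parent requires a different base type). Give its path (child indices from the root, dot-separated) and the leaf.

Trace:
  unify Bool ~ Bool
\x._ : a -> Bool
  unify Int ~ Bool
  FAIL: mismatch Int ~ Bool

Answer: 1.1.0 : 0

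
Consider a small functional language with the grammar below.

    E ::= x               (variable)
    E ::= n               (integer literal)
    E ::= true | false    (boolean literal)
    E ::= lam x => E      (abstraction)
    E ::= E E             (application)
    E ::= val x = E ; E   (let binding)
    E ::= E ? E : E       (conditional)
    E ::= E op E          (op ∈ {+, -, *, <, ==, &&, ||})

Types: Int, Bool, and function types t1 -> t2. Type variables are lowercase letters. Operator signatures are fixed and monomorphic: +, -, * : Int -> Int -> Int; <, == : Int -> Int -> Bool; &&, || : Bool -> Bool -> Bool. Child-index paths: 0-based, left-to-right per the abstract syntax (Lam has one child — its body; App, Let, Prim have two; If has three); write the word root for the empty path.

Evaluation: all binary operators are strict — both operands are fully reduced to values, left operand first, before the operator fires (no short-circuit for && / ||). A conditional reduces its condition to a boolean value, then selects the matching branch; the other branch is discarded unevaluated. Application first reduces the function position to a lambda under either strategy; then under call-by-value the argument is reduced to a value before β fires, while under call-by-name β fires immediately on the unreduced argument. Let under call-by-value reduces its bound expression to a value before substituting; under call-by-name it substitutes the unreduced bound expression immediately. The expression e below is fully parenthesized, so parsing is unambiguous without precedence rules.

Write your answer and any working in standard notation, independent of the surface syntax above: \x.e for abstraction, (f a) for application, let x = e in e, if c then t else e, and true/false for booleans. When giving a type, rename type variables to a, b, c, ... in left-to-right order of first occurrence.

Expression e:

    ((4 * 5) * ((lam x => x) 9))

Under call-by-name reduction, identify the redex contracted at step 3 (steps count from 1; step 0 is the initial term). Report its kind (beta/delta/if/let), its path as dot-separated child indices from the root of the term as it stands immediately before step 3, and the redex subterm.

Answer: delta at root : (20 * 9)

Trace:
step 0: ((4 * 5) * ((\x.x) 9))
step 1: [delta@0] (20 * ((\x.x) 9))
step 2: [beta@1] (20 * 9)
step 3: [delta@root] 180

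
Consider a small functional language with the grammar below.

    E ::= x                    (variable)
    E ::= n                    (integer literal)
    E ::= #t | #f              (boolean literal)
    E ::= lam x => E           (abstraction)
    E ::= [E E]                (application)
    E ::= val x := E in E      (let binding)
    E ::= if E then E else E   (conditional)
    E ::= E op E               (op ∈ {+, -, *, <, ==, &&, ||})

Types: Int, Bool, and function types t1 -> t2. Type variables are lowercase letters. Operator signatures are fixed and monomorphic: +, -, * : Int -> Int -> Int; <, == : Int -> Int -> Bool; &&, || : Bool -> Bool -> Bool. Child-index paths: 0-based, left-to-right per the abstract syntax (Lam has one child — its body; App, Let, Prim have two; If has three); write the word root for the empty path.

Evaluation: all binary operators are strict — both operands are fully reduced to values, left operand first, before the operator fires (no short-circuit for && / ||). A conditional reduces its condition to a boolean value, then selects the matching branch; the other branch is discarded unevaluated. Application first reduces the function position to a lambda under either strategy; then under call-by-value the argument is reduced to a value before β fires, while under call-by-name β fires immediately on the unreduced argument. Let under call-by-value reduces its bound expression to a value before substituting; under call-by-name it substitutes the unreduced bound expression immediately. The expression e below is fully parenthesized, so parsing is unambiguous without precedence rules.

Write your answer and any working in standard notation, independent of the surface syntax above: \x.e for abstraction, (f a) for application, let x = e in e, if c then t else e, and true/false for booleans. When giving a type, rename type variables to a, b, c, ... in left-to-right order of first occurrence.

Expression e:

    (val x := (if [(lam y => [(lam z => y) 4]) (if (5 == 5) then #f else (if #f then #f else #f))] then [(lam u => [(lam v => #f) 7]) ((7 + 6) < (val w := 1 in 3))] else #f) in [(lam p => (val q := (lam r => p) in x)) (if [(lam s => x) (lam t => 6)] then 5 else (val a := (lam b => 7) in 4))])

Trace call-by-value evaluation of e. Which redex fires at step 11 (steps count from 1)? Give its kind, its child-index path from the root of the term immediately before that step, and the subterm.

Answer: let at root : (let q = (\r.4) in false)

Trace:
step 0: (let x = (if ((\y.((\z.y) 4)) (if (5 == 5) then false else (if false then false else false))) then ((\u.((\v.false) 7)) ((7 + 6) < (let w = 1 in 3))) else false) in ((\p.(let q = (\r.p) in x)) (if ((\s.x) (\t.6)) then 5 else (let a = (\b.7) in 4))))
step 1: [delta@0.0.1.0] (let x = (if ((\y.((\z.y) 4)) (if true then false else (if false then false else false))) then ((\u.((\v.false) 7)) ((7 + 6) < (let w = 1 in 3))) else false) in ((\p.(let q = (\r.p) in x)) (if ((\s.x) (\t.6)) then 5 else (let a = (\b.7) in 4))))
step 2: [if@0.0.1] (let x = (if ((\y.((\z.y) 4)) false) then ((\u.((\v.false) 7)) ((7 + 6) < (let w = 1 in 3))) else false) in ((\p.(let q = (\r.p) in x)) (if ((\s.x) (\t.6)) then 5 else (let a = (\b.7) in 4))))
step 3: [beta@0.0] (let x = (if ((\z.false) 4) then ((\u.((\v.false) 7)) ((7 + 6) < (let w = 1 in 3))) else false) in ((\p.(let q = (\r.p) in x)) (if ((\s.x) (\t.6)) then 5 else (let a = (\b.7) in 4))))
step 4: [beta@0.0] (let x = (if false then ((\u.((\v.false) 7)) ((7 + 6) < (let w = 1 in 3))) else false) in ((\p.(let q = (\r.p) in x)) (if ((\s.x) (\t.6)) then 5 else (let a = (\b.7) in 4))))
step 5: [if@0] (let x = false in ((\p.(let q = (\r.p) in x)) (if ((\s.x) (\t.6)) then 5 else (let a = (\b.7) in 4))))
step 6: [let@root] ((\p.(let q = (\r.p) in false)) (if ((\s.false) (\t.6)) then 5 else (let a = (\b.7) in 4)))
step 7: [beta@1.0] ((\p.(let q = (\r.p) in false)) (if false then 5 else (let a = (\b.7) in 4)))
step 8: [if@1] ((\p.(let q = (\r.p) in false)) (let a = (\b.7) in 4))
step 9: [let@1] ((\p.(let q = (\r.p) in false)) 4)
step 10: [beta@root] (let q = (\r.4) in false)
step 11: [let@root] false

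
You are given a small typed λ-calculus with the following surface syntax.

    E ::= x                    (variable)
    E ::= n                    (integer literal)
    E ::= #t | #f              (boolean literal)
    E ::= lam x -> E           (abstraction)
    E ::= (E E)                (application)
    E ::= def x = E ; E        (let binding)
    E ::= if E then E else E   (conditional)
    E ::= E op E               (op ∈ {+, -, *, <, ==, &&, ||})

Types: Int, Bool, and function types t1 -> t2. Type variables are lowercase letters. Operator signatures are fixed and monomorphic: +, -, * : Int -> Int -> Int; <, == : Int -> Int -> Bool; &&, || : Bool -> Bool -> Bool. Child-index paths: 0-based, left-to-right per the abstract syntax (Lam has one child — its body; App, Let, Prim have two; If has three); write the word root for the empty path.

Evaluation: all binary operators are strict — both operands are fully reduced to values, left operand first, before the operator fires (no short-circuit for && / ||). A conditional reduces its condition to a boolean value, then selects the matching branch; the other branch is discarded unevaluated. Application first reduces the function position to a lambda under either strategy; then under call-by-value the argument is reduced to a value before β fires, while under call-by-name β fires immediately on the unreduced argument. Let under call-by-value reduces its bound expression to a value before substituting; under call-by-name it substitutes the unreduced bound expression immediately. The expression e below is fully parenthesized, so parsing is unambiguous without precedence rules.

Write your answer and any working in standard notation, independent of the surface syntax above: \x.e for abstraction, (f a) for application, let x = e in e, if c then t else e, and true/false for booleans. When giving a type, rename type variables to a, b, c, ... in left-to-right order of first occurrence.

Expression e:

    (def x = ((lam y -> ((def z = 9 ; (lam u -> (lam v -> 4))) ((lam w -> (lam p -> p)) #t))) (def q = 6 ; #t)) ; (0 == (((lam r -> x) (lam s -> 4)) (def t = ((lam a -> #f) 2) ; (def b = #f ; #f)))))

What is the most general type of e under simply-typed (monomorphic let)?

Working:
let z : Int
\v._ : c -> Int
\u._ : b -> c -> Int
p : e
\p._ : e -> e
\w._ : d -> e -> e
  unify d -> e -> e ~ Bool -> f
  unify d ~ Bool
  unify e -> e ~ f
_ _ : e -> e
  unify b -> c -> Int ~ (e -> e) -> g
  unify b ~ e -> e
  unify c -> Int ~ g
_ _ : c -> Int
\y._ : a -> c -> Int
let q : Int
  unify a -> c -> Int ~ Bool -> h
  unify a ~ Bool
  unify c -> Int ~ h
_ _ : c -> Int
let x : c -> Int
  unify Int ~ Int
x : c -> Int
\r._ : i -> c -> Int
\s._ : j -> Int
  unify i -> c -> Int ~ (j -> Int) -> k
  unify i ~ j -> Int
  unify c -> Int ~ k
_ _ : c -> Int
\a._ : l -> Bool
  unify l -> Bool ~ Int -> m
  unify l ~ Int
  unify Bool ~ m
_ _ : Bool
let t : Bool
let b : Bool
  unify c -> Int ~ Bool -> n
  unify c ~ Bool
  unify Int ~ n
_ _ : Int
  unify Int ~ Int

Answer: Bool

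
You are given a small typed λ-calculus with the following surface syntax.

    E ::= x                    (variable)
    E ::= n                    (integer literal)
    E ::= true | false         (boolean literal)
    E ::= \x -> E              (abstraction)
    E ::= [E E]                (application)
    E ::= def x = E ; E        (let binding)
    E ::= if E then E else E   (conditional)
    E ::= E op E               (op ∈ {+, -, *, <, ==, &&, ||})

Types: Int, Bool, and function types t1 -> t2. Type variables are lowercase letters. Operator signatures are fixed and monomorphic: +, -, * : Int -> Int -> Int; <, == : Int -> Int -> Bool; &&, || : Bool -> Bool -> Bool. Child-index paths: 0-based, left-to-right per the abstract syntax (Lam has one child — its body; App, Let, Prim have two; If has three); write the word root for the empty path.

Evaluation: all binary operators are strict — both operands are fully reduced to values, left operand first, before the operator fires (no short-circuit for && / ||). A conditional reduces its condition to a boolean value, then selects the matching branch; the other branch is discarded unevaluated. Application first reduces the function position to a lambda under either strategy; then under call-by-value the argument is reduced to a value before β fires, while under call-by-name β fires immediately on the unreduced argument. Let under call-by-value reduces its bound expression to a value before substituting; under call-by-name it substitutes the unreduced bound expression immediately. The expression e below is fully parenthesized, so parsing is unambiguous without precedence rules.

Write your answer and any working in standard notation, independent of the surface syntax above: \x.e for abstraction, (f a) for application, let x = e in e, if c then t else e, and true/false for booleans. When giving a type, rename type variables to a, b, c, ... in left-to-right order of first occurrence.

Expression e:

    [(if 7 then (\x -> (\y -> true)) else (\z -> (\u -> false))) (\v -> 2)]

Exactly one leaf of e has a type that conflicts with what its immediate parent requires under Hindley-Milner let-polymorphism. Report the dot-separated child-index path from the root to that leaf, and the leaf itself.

Answer: 0.0 : 7

Working:
  unify Int ~ Bool
  FAIL: mismatch Int ~ Bool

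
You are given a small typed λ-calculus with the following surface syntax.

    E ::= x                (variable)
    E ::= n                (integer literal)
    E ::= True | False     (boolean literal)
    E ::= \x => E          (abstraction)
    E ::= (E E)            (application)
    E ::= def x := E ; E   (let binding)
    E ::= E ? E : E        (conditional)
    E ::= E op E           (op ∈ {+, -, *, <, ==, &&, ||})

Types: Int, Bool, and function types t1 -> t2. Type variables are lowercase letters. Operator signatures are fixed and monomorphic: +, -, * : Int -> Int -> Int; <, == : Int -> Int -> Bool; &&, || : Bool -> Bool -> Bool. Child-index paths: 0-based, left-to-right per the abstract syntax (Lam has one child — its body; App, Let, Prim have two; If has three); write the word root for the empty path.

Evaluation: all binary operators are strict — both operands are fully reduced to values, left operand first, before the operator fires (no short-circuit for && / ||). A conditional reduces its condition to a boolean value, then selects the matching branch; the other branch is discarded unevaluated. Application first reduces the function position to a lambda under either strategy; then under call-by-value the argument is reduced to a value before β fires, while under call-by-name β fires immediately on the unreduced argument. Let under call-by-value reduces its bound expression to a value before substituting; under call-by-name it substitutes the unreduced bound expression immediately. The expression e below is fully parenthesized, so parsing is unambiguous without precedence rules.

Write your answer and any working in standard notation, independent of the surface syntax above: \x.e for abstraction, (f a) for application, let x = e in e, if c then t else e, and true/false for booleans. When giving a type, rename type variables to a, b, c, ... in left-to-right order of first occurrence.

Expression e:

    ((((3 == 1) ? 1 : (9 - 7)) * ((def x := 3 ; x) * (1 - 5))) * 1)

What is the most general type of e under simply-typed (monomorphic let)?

Answer: Int

Derivation:
  unify Int ~ Int
  unify Int ~ Int
  unify Bool ~ Bool
  unify Int ~ Int
  unify Int ~ Int
  unify Int ~ Int
  unify Int ~ Int
let x : Int
x : Int
  unify Int ~ Int
  unify Int ~ Int
  unify Int ~ Int
  unify Int ~ Int
  unify Int ~ Int
  unify Int ~ Int
  unify Int ~ Int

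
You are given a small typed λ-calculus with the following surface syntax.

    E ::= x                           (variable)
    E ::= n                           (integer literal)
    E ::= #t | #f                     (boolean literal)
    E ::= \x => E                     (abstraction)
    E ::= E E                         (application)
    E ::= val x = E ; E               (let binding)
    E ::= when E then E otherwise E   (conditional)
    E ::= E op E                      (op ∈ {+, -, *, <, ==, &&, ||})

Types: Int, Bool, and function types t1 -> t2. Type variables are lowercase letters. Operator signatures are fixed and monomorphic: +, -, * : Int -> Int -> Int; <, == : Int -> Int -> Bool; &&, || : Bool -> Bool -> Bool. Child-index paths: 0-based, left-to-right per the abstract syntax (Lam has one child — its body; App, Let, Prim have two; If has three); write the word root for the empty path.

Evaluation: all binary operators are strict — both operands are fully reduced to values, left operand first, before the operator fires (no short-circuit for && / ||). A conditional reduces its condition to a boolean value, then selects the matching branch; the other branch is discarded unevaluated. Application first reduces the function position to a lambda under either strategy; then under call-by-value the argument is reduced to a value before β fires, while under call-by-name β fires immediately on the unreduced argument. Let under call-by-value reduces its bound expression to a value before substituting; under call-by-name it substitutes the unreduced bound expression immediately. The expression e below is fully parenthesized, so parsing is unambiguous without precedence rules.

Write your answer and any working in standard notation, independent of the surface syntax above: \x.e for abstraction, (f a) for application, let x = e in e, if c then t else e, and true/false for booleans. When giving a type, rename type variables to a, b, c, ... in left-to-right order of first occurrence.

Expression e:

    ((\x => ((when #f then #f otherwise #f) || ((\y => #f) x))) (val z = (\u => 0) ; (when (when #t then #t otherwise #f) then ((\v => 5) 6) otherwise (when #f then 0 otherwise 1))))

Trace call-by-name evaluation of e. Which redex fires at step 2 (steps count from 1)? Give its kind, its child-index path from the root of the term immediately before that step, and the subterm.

Answer: if at 0 : (if false then false else false)

Derivation:
step 0: ((\x.((if false then false else false) || ((\y.false) x))) (let z = (\u.0) in (if (if true then true else false) then ((\v.5) 6) else (if false then 0 else 1))))
step 1: [beta@root] ((if false then false else false) || ((\y.false) (let z = (\u.0) in (if (if true then true else false) then ((\v.5) 6) else (if false then 0 else 1)))))
step 2: [if@0] (false || ((\y.false) (let z = (\u.0) in (if (if true then true else false) then ((\v.5) 6) else (if false then 0 else 1)))))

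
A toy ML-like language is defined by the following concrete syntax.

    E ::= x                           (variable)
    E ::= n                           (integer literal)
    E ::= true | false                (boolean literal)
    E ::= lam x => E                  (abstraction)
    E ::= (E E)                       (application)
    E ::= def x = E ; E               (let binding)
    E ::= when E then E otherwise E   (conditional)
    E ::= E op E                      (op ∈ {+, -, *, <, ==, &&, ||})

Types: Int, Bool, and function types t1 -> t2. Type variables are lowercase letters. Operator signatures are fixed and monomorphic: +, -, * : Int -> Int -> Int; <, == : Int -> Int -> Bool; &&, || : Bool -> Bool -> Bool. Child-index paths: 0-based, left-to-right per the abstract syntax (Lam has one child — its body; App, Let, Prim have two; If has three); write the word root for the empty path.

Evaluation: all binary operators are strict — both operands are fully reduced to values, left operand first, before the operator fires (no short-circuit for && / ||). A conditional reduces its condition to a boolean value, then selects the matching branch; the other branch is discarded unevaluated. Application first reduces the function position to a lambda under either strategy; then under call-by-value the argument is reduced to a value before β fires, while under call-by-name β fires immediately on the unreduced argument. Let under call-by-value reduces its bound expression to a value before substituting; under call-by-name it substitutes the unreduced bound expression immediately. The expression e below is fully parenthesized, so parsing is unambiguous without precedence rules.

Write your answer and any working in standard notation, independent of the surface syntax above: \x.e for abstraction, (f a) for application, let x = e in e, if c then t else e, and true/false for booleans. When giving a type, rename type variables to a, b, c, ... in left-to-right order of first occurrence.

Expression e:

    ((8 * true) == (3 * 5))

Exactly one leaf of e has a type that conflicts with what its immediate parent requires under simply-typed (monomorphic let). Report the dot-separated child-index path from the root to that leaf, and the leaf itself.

Answer: 0.1 : true

Working:
  unify Int ~ Int
  unify Bool ~ Int
  FAIL: mismatch Bool ~ Int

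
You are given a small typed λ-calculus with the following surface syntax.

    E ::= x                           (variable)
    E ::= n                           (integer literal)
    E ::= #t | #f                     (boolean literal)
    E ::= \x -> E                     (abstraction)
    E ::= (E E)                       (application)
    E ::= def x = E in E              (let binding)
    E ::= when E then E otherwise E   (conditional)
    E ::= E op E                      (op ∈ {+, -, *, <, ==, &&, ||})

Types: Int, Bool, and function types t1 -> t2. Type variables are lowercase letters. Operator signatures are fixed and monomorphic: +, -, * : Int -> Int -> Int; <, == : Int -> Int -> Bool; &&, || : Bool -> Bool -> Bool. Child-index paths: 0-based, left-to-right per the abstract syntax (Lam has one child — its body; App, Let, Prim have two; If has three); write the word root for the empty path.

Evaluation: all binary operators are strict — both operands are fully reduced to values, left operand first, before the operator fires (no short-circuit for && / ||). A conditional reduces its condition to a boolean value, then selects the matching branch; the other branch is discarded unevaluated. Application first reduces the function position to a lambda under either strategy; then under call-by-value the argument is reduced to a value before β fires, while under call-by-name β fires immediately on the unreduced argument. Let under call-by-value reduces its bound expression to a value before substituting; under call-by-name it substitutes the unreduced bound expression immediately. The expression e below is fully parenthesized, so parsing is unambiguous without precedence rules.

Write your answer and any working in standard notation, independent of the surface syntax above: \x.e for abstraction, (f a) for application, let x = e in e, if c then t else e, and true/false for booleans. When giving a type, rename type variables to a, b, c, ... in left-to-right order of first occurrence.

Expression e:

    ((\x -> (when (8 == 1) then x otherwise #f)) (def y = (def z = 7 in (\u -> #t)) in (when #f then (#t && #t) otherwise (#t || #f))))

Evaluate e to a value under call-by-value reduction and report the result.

Derivation:
step 0: ((\x.(if (8 == 1) then x else false)) (let y = (let z = 7 in (\u.true)) in (if false then (true && true) else (true || false))))
step 1: [let@1.0] ((\x.(if (8 == 1) then x else false)) (let y = (\u.true) in (if false then (true && true) else (true || false))))
step 2: [let@1] ((\x.(if (8 == 1) then x else false)) (if false then (true && true) else (true || false)))
step 3: [if@1] ((\x.(if (8 == 1) then x else false)) (true || false))
step 4: [delta@1] ((\x.(if (8 == 1) then x else false)) true)
step 5: [beta@root] (if (8 == 1) then true else false)
step 6: [delta@0] (if false then true else false)
step 7: [if@root] false

Answer: false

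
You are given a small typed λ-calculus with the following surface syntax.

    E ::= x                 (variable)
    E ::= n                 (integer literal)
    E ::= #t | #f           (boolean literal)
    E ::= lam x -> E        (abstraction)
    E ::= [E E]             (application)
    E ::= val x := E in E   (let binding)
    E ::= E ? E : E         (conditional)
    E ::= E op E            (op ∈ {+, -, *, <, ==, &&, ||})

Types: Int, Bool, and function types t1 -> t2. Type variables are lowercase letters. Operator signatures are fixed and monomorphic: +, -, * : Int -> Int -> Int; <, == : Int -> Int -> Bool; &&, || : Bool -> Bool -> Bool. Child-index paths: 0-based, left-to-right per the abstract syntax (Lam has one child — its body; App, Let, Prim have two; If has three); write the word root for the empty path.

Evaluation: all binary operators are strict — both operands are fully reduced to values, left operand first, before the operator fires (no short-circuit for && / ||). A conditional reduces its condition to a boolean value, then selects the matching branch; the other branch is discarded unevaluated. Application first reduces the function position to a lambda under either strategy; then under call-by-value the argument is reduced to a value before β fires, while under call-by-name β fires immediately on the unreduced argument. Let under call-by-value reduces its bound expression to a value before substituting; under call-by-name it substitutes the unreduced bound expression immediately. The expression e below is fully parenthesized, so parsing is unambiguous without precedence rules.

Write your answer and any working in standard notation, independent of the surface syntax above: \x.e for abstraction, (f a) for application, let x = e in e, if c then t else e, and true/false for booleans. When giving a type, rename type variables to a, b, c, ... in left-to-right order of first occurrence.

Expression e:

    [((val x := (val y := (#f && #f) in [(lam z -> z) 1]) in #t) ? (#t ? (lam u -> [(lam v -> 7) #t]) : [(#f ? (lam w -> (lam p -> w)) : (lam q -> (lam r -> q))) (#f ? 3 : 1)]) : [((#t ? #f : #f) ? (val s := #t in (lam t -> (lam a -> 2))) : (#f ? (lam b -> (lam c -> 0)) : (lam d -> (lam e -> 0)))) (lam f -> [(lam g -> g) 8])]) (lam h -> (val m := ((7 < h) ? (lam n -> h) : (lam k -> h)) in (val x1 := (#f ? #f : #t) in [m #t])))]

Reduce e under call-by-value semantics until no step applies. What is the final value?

Answer: 7

Working:
step 0: ((if (let x = (let y = (false && false) in ((\z.z) 1)) in true) then (if true then (\u.((\v.7) true)) else ((if false then (\w.(\p.w)) else (\q.(\r.q))) (if false then 3 else 1))) else ((if (if true then false else false) then (let s = true in (\t.(\a.2))) else (if false then (\b.(\c.0)) else (\d.(\e.0)))) (\f.((\g.g) 8)))) (\h.(let m = (if (7 < h) then (\n.h) else (\k.h)) in (let x1 = (if false then false else true) in (m true)))))
step 1: [delta@0.0.0.0] ((if (let x = (let y = false in ((\z.z) 1)) in true) then (if true then (\u.((\v.7) true)) else ((if false then (\w.(\p.w)) else (\q.(\r.q))) (if false then 3 else 1))) else ((if (if true then false else false) then (let s = true in (\t.(\a.2))) else (if false then (\b.(\c.0)) else (\d.(\e.0)))) (\f.((\g.g) 8)))) (\h.(let m = (if (7 < h) then (\n.h) else (\k.h)) in (let x1 = (if false then false else true) in (m true)))))
step 2: [let@0.0.0] ((if (let x = ((\z.z) 1) in true) then (if true then (\u.((\v.7) true)) else ((if false then (\w.(\p.w)) else (\q.(\r.q))) (if false then 3 else 1))) else ((if (if true then false else false) then (let s = true in (\t.(\a.2))) else (if false then (\b.(\c.0)) else (\d.(\e.0)))) (\f.((\g.g) 8)))) (\h.(let m = (if (7 < h) then (\n.h) else (\k.h)) in (let x1 = (if false then false else true) in (m true)))))
step 3: [beta@0.0.0] ((if (let x = 1 in true) then (if true then (\u.((\v.7) true)) else ((if false then (\w.(\p.w)) else (\q.(\r.q))) (if false then 3 else 1))) else ((if (if true then false else false) then (let s = true in (\t.(\a.2))) else (if false then (\b.(\c.0)) else (\d.(\e.0)))) (\f.((\g.g) 8)))) (\h.(let m = (if (7 < h) then (\n.h) else (\k.h)) in (let x1 = (if false then false else true) in (m true)))))
step 4: [let@0.0] ((if true then (if true then (\u.((\v.7) true)) else ((if false then (\w.(\p.w)) else (\q.(\r.q))) (if false then 3 else 1))) else ((if (if true then false else false) then (let s = true in (\t.(\a.2))) else (if false then (\b.(\c.0)) else (\d.(\e.0)))) (\f.((\g.g) 8)))) (\h.(let m = (if (7 < h) then (\n.h) else (\k.h)) in (let x1 = (if false then false else true) in (m true)))))
step 5: [if@0] ((if true then (\u.((\v.7) true)) else ((if false then (\w.(\p.w)) else (\q.(\r.q))) (if false then 3 else 1))) (\h.(let m = (if (7 < h) then (\n.h) else (\k.h)) in (let x1 = (if false then false else true) in (m true)))))
step 6: [if@0] ((\u.((\v.7) true)) (\h.(let m = (if (7 < h) then (\n.h) else (\k.h)) in (let x1 = (if false then false else true) in (m true)))))
step 7: [beta@root] ((\v.7) true)
step 8: [beta@root] 7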